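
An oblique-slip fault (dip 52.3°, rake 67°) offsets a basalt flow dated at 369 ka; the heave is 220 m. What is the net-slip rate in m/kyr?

dip-slip = heave / cos(dip) = 220 / cos(52.3°) = 359.8 m
net slip = dip-slip / sin(rake) = 359.8 / sin(67°) = 390.8 m
rate = 390.8 m / 369 ka = 0.00106 m/yr = 1.06 m/kyr

1.06 m/kyr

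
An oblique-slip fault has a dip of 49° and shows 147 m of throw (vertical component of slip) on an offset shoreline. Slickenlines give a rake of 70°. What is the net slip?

dip-slip = throw / sin(dip) = 147 / sin(49°) = 194.8 m
net slip = dip-slip / sin(rake) = 194.8 / sin(70°) = 207 m

207 m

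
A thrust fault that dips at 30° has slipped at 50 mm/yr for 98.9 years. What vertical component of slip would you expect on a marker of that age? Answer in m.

dip-slip = rate × time = 50 mm/yr × 98.9 years = 4.945 m
throw = dip-slip × sin(dip) = 4.945 × sin(30°) = 2.47 m

2.47 m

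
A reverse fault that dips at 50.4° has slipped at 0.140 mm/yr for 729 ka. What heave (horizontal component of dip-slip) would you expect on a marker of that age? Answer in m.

dip-slip = rate × time = 0.140 mm/yr × 729 ka = 102.1 m
heave = dip-slip × cos(dip) = 102.1 × cos(50.4°) = 65.1 m

65.1 m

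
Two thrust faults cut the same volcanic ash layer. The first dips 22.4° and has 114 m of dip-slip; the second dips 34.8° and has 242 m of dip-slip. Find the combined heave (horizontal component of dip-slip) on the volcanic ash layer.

304 m

heave_A = 114 × cos(22.4°) = 105.4 m
heave_B = 242 × cos(34.8°) = 198.7 m
total = 105.4 + 198.7 = 304 m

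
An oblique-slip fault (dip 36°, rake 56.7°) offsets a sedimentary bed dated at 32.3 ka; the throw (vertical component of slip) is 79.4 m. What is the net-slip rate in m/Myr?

dip-slip = throw / sin(dip) = 79.4 / sin(36°) = 135.1 m
net slip = dip-slip / sin(rake) = 135.1 / sin(56.7°) = 161.6 m
rate = 161.6 m / 32.3 ka = 0.00500 m/yr = 5000 m/Myr

5000 m/Myr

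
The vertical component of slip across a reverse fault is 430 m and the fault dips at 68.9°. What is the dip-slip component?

461 m

dip-slip = throw / sin(dip) = 430 / sin(68.9°) = 461 m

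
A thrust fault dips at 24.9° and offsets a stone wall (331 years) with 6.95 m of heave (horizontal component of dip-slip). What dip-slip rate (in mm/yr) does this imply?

dip-slip = heave / cos(dip) = 6.95 m / cos(24.9°) = 7.662 m
rate = 7.662 m / 331 years = 0.0231 m/yr = 23.1 mm/yr

23.1 mm/yr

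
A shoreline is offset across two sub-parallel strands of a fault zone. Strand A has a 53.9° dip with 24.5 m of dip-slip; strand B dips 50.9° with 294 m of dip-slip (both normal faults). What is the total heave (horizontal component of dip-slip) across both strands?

heave_A = 24.5 × cos(53.9°) = 14.44 m
heave_B = 294 × cos(50.9°) = 185.4 m
total = 14.44 + 185.4 = 200 m

200 m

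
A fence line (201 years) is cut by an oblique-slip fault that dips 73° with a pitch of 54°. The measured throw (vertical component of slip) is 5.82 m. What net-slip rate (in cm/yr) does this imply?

3.74 cm/yr

dip-slip = throw / sin(dip) = 5.82 / sin(73°) = 6.086 m
net slip = dip-slip / sin(rake) = 6.086 / sin(54°) = 7.523 m
rate = 7.523 m / 201 years = 0.0374 m/yr = 3.74 cm/yr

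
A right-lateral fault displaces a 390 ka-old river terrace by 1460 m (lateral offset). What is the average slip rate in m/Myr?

rate = 1460 m / 390 ka = 0.00374 m/yr = 3740 m/Myr

3740 m/Myr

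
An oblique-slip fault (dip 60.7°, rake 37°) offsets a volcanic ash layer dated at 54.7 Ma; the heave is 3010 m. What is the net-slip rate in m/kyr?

0.187 m/kyr

dip-slip = heave / cos(dip) = 3010 / cos(60.7°) = 6151 m
net slip = dip-slip / sin(rake) = 6151 / sin(37°) = 10220 m
rate = 10220 m / 54.7 Ma = 0.000187 m/yr = 0.187 m/kyr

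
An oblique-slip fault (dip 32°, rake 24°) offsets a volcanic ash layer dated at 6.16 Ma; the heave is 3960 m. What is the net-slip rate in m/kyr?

1.86 m/kyr

dip-slip = heave / cos(dip) = 3960 / cos(32°) = 4670 m
net slip = dip-slip / sin(rake) = 4670 / sin(24°) = 11480 m
rate = 11480 m / 6.16 Ma = 0.00186 m/yr = 1.86 m/kyr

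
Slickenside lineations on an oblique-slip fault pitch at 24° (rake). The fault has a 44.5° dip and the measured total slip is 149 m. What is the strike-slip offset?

strike-slip = net slip × cos(rake) = 149 m × cos(24°) = 136 m

136 m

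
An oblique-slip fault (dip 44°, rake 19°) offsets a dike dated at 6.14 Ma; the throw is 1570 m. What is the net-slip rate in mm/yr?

1.13 mm/yr

dip-slip = throw / sin(dip) = 1570 / sin(44°) = 2260 m
net slip = dip-slip / sin(rake) = 2260 / sin(19°) = 6942 m
rate = 6942 m / 6.14 Ma = 0.00113 m/yr = 1.13 mm/yr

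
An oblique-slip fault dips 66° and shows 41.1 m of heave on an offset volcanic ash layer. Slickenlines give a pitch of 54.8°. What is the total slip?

dip-slip = heave / cos(dip) = 41.1 / cos(66°) = 101 m
net slip = dip-slip / sin(rake) = 101 / sin(54.8°) = 124 m

124 m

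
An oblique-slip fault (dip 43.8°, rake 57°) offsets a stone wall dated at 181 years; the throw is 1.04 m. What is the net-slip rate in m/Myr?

9900 m/Myr

dip-slip = throw / sin(dip) = 1.04 / sin(43.8°) = 1.503 m
net slip = dip-slip / sin(rake) = 1.503 / sin(57°) = 1.792 m
rate = 1.792 m / 181 years = 0.00990 m/yr = 9900 m/Myr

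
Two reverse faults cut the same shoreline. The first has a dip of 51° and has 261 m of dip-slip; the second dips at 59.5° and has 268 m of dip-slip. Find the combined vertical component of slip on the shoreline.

throw_A = 261 × sin(51°) = 202.8 m
throw_B = 268 × sin(59.5°) = 230.9 m
total = 202.8 + 230.9 = 434 m

434 m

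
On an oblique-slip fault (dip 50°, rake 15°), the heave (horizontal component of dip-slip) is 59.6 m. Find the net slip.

358 m

dip-slip = heave / cos(dip) = 59.6 / cos(50°) = 92.72 m
net slip = dip-slip / sin(rake) = 92.72 / sin(15°) = 358 m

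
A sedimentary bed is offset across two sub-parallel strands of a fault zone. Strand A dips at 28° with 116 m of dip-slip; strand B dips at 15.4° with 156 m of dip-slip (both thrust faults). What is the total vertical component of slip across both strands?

95.9 m

throw_A = 116 × sin(28°) = 54.46 m
throw_B = 156 × sin(15.4°) = 41.43 m
total = 54.46 + 41.43 = 95.9 m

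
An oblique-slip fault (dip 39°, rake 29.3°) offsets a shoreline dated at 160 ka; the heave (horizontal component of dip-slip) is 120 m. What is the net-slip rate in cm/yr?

0.197 cm/yr

dip-slip = heave / cos(dip) = 120 / cos(39°) = 154.4 m
net slip = dip-slip / sin(rake) = 154.4 / sin(29.3°) = 315.5 m
rate = 315.5 m / 160 ka = 0.00197 m/yr = 0.197 cm/yr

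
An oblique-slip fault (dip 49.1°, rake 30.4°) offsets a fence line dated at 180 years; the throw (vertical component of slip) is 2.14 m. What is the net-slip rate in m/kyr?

dip-slip = throw / sin(dip) = 2.14 / sin(49.1°) = 2.831 m
net slip = dip-slip / sin(rake) = 2.831 / sin(30.4°) = 5.595 m
rate = 5.595 m / 180 years = 0.0311 m/yr = 31.1 m/kyr

31.1 m/kyr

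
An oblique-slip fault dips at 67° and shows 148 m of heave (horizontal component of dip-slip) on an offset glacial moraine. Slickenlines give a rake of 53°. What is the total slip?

474 m

dip-slip = heave / cos(dip) = 148 / cos(67°) = 378.8 m
net slip = dip-slip / sin(rake) = 378.8 / sin(53°) = 474 m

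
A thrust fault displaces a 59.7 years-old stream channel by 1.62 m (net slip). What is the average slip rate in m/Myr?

27100 m/Myr

rate = 1.62 m / 59.7 years = 0.0271 m/yr = 27100 m/Myr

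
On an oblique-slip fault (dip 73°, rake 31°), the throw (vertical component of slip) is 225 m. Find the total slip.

457 m

dip-slip = throw / sin(dip) = 225 / sin(73°) = 235.3 m
net slip = dip-slip / sin(rake) = 235.3 / sin(31°) = 457 m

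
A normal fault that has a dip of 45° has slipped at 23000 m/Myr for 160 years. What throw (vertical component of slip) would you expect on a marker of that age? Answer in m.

dip-slip = rate × time = 23000 m/Myr × 160 years = 3.680 m
throw = dip-slip × sin(dip) = 3.680 × sin(45°) = 2.60 m

2.60 m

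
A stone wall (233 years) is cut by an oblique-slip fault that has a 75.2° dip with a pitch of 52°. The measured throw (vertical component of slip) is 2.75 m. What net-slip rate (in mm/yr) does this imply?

dip-slip = throw / sin(dip) = 2.75 / sin(75.2°) = 2.844 m
net slip = dip-slip / sin(rake) = 2.844 / sin(52°) = 3.610 m
rate = 3.610 m / 233 years = 0.0155 m/yr = 15.5 mm/yr

15.5 mm/yr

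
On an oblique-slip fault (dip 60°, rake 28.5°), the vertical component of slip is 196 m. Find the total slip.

474 m

dip-slip = throw / sin(dip) = 196 / sin(60°) = 226.3 m
net slip = dip-slip / sin(rake) = 226.3 / sin(28.5°) = 474 m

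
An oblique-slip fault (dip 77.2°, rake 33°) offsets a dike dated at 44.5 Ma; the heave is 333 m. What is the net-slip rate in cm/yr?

0.00620 cm/yr

dip-slip = heave / cos(dip) = 333 / cos(77.2°) = 1503 m
net slip = dip-slip / sin(rake) = 1503 / sin(33°) = 2760 m
rate = 2760 m / 44.5 Ma = 0.0000620 m/yr = 0.00620 cm/yr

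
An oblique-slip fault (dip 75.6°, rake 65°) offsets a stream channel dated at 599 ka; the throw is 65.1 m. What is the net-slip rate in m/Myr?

dip-slip = throw / sin(dip) = 65.1 / sin(75.6°) = 67.21 m
net slip = dip-slip / sin(rake) = 67.21 / sin(65°) = 74.16 m
rate = 74.16 m / 599 ka = 0.000124 m/yr = 124 m/Myr

124 m/Myr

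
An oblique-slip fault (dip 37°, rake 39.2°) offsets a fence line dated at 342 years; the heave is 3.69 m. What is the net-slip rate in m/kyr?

21.4 m/kyr

dip-slip = heave / cos(dip) = 3.69 / cos(37°) = 4.620 m
net slip = dip-slip / sin(rake) = 4.620 / sin(39.2°) = 7.310 m
rate = 7.310 m / 342 years = 0.0214 m/yr = 21.4 m/kyr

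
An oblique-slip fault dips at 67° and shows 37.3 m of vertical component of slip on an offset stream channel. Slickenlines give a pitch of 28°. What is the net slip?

86.3 m

dip-slip = throw / sin(dip) = 37.3 / sin(67°) = 40.52 m
net slip = dip-slip / sin(rake) = 40.52 / sin(28°) = 86.3 m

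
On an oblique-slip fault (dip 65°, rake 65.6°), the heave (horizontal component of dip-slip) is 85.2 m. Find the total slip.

221 m

dip-slip = heave / cos(dip) = 85.2 / cos(65°) = 201.6 m
net slip = dip-slip / sin(rake) = 201.6 / sin(65.6°) = 221 m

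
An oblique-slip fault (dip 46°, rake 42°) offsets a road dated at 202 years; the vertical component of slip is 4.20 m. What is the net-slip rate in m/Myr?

43200 m/Myr

dip-slip = throw / sin(dip) = 4.20 / sin(46°) = 5.839 m
net slip = dip-slip / sin(rake) = 5.839 / sin(42°) = 8.726 m
rate = 8.726 m / 202 years = 0.0432 m/yr = 43200 m/Myr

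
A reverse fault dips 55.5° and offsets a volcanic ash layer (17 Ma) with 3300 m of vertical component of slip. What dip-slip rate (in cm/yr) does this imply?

0.0236 cm/yr

dip-slip = throw / sin(dip) = 3300 m / sin(55.5°) = 4004 m
rate = 4004 m / 17 Ma = 0.000236 m/yr = 0.0236 cm/yr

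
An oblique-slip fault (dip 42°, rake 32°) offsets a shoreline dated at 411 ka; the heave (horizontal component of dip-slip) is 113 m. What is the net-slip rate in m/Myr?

dip-slip = heave / cos(dip) = 113 / cos(42°) = 152.1 m
net slip = dip-slip / sin(rake) = 152.1 / sin(32°) = 286.9 m
rate = 286.9 m / 411 ka = 0.000698 m/yr = 698 m/Myr

698 m/Myr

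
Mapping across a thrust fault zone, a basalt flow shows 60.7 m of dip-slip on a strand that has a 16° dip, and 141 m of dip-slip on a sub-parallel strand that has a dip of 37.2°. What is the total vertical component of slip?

throw_A = 60.7 × sin(16°) = 16.73 m
throw_B = 141 × sin(37.2°) = 85.25 m
total = 16.73 + 85.25 = 102 m

102 m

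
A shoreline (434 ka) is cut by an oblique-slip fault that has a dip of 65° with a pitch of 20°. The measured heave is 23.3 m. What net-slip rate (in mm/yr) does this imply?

dip-slip = heave / cos(dip) = 23.3 / cos(65°) = 55.13 m
net slip = dip-slip / sin(rake) = 55.13 / sin(20°) = 161.2 m
rate = 161.2 m / 434 ka = 0.000371 m/yr = 0.371 mm/yr

0.371 mm/yr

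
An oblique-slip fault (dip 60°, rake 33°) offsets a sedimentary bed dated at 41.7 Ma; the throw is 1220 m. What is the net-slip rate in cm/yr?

dip-slip = throw / sin(dip) = 1220 / sin(60°) = 1409 m
net slip = dip-slip / sin(rake) = 1409 / sin(33°) = 2587 m
rate = 2587 m / 41.7 Ma = 0.0000620 m/yr = 0.00620 cm/yr

0.00620 cm/yr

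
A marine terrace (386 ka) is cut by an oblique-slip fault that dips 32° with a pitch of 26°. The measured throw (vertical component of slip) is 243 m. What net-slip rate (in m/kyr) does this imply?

dip-slip = throw / sin(dip) = 243 / sin(32°) = 458.6 m
net slip = dip-slip / sin(rake) = 458.6 / sin(26°) = 1046 m
rate = 1046 m / 386 ka = 0.00271 m/yr = 2.71 m/kyr

2.71 m/kyr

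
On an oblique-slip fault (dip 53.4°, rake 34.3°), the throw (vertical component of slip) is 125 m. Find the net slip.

dip-slip = throw / sin(dip) = 125 / sin(53.4°) = 155.7 m
net slip = dip-slip / sin(rake) = 155.7 / sin(34.3°) = 276 m

276 m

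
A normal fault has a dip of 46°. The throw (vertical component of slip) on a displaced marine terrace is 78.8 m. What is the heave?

76.1 m

heave = throw / tan(dip) = 78.8 / tan(46°) = 76.1 m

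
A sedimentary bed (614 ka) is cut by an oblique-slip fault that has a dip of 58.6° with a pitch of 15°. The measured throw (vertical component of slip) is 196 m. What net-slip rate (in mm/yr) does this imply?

1.44 mm/yr

dip-slip = throw / sin(dip) = 196 / sin(58.6°) = 229.6 m
net slip = dip-slip / sin(rake) = 229.6 / sin(15°) = 887.2 m
rate = 887.2 m / 614 ka = 0.00144 m/yr = 1.44 mm/yr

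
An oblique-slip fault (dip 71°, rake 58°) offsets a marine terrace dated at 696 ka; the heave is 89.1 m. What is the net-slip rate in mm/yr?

0.464 mm/yr

dip-slip = heave / cos(dip) = 89.1 / cos(71°) = 273.7 m
net slip = dip-slip / sin(rake) = 273.7 / sin(58°) = 322.7 m
rate = 322.7 m / 696 ka = 0.000464 m/yr = 0.464 mm/yr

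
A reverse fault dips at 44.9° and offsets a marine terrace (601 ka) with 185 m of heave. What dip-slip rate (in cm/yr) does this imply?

dip-slip = heave / cos(dip) = 185 m / cos(44.9°) = 261.2 m
rate = 261.2 m / 601 ka = 0.000435 m/yr = 0.0435 cm/yr

0.0435 cm/yr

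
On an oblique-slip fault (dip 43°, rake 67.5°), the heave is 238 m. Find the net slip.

dip-slip = heave / cos(dip) = 238 / cos(43°) = 325.4 m
net slip = dip-slip / sin(rake) = 325.4 / sin(67.5°) = 352 m

352 m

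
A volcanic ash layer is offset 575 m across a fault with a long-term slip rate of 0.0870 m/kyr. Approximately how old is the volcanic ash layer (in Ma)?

age = offset / rate = 575 m / (0.0870 m/kyr) = 6.61e+06 yr = 6.61 Ma

6.61 Ma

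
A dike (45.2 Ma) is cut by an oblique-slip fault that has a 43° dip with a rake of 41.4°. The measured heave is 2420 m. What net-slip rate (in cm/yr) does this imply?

dip-slip = heave / cos(dip) = 2420 / cos(43°) = 3309 m
net slip = dip-slip / sin(rake) = 3309 / sin(41.4°) = 5004 m
rate = 5004 m / 45.2 Ma = 0.000111 m/yr = 0.0111 cm/yr

0.0111 cm/yr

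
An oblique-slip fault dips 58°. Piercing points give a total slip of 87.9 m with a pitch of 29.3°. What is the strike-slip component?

76.7 m

strike-slip = net slip × cos(rake) = 87.9 m × cos(29.3°) = 76.7 m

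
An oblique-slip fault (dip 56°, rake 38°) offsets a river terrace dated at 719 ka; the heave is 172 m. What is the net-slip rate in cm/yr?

dip-slip = heave / cos(dip) = 172 / cos(56°) = 307.6 m
net slip = dip-slip / sin(rake) = 307.6 / sin(38°) = 499.6 m
rate = 499.6 m / 719 ka = 0.000695 m/yr = 0.0695 cm/yr

0.0695 cm/yr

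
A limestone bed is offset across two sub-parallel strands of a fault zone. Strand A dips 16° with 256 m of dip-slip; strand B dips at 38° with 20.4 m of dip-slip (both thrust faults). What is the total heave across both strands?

262 m

heave_A = 256 × cos(16°) = 246.1 m
heave_B = 20.4 × cos(38°) = 16.08 m
total = 246.1 + 16.08 = 262 m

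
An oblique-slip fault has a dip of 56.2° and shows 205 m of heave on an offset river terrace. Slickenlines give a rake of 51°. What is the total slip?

dip-slip = heave / cos(dip) = 205 / cos(56.2°) = 368.5 m
net slip = dip-slip / sin(rake) = 368.5 / sin(51°) = 474 m

474 m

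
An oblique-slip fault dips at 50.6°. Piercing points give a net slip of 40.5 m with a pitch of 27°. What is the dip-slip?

dip-slip = net slip × sin(rake) = 40.5 m × sin(27°) = 18.4 m

18.4 m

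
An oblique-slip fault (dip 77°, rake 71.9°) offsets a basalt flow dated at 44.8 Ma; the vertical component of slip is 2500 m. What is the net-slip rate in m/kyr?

dip-slip = throw / sin(dip) = 2500 / sin(77°) = 2566 m
net slip = dip-slip / sin(rake) = 2566 / sin(71.9°) = 2699 m
rate = 2699 m / 44.8 Ma = 0.0000603 m/yr = 0.0603 m/kyr

0.0603 m/kyr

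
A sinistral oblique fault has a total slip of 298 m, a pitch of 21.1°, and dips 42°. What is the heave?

79.7 m

dip-slip = net slip × sin(rake) = 298 m × sin(21.1°) = 107.3 m
heave = dip-slip × cos(dip) = 107.3 × cos(42°) = 79.7 m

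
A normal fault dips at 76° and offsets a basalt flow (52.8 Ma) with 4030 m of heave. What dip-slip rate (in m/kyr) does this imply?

dip-slip = heave / cos(dip) = 4030 m / cos(76°) = 16660 m
rate = 16660 m / 52.8 Ma = 0.000315 m/yr = 0.315 m/kyr

0.315 m/kyr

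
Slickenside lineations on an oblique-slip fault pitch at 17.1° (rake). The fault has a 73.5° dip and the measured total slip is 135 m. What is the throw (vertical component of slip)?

dip-slip = net slip × sin(rake) = 135 m × sin(17.1°) = 39.70 m
throw = dip-slip × sin(dip) = 39.70 × sin(73.5°) = 38.1 m

38.1 m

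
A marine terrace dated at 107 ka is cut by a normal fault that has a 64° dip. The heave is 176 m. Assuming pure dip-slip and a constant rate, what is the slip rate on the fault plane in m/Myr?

dip-slip = heave / cos(dip) = 176 m / cos(64°) = 401.5 m
rate = 401.5 m / 107 ka = 0.00375 m/yr = 3750 m/Myr

3750 m/Myr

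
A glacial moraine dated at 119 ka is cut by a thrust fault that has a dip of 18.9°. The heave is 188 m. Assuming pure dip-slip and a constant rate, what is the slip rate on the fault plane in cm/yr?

0.167 cm/yr

dip-slip = heave / cos(dip) = 188 m / cos(18.9°) = 198.7 m
rate = 198.7 m / 119 ka = 0.00167 m/yr = 0.167 cm/yr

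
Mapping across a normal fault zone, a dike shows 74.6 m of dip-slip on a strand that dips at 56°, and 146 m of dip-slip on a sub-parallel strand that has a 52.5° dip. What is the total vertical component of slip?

throw_A = 74.6 × sin(56°) = 61.85 m
throw_B = 146 × sin(52.5°) = 115.8 m
total = 61.85 + 115.8 = 178 m

178 m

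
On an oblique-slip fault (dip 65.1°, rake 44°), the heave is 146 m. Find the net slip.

dip-slip = heave / cos(dip) = 146 / cos(65.1°) = 346.8 m
net slip = dip-slip / sin(rake) = 346.8 / sin(44°) = 499 m

499 m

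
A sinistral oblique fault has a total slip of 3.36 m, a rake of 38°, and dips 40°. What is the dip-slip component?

2.07 m

dip-slip = net slip × sin(rake) = 3.36 m × sin(38°) = 2.07 m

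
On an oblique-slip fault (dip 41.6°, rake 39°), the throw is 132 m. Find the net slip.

dip-slip = throw / sin(dip) = 132 / sin(41.6°) = 198.8 m
net slip = dip-slip / sin(rake) = 198.8 / sin(39°) = 316 m

316 m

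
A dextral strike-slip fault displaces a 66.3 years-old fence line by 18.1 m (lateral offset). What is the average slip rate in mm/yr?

273 mm/yr

rate = 18.1 m / 66.3 years = 0.273 m/yr = 273 mm/yr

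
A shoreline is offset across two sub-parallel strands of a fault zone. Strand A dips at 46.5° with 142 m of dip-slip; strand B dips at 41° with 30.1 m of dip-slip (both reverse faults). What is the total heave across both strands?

120 m

heave_A = 142 × cos(46.5°) = 97.75 m
heave_B = 30.1 × cos(41°) = 22.72 m
total = 97.75 + 22.72 = 120 m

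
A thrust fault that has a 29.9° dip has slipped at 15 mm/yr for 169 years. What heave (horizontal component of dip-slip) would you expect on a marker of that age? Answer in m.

2.20 m

dip-slip = rate × time = 15 mm/yr × 169 years = 2.535 m
heave = dip-slip × cos(dip) = 2.535 × cos(29.9°) = 2.20 m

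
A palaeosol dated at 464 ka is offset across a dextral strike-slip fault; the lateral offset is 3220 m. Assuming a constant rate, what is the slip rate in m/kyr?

rate = 3220 m / 464 ka = 0.00694 m/yr = 6.94 m/kyr

6.94 m/kyr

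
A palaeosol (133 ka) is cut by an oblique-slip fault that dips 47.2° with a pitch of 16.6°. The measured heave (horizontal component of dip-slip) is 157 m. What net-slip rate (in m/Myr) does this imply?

6080 m/Myr

dip-slip = heave / cos(dip) = 157 / cos(47.2°) = 231.1 m
net slip = dip-slip / sin(rake) = 231.1 / sin(16.6°) = 808.8 m
rate = 808.8 m / 133 ka = 0.00608 m/yr = 6080 m/Myr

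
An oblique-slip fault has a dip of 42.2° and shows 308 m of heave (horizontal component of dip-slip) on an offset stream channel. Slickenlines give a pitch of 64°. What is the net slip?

dip-slip = heave / cos(dip) = 308 / cos(42.2°) = 415.8 m
net slip = dip-slip / sin(rake) = 415.8 / sin(64°) = 463 m

463 m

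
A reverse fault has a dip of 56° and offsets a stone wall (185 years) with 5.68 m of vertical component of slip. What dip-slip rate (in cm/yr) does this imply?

dip-slip = throw / sin(dip) = 5.68 m / sin(56°) = 6.851 m
rate = 6.851 m / 185 years = 0.0370 m/yr = 3.70 cm/yr

3.70 cm/yr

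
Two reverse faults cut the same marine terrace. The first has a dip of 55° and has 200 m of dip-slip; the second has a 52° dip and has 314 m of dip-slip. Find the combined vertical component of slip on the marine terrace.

throw_A = 200 × sin(55°) = 163.8 m
throw_B = 314 × sin(52°) = 247.4 m
total = 163.8 + 247.4 = 411 m

411 m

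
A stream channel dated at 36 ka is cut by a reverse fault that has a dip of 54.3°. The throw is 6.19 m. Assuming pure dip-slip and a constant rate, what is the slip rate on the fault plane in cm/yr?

dip-slip = throw / sin(dip) = 6.19 m / sin(54.3°) = 7.622 m
rate = 7.622 m / 36 ka = 0.000212 m/yr = 0.0212 cm/yr

0.0212 cm/yr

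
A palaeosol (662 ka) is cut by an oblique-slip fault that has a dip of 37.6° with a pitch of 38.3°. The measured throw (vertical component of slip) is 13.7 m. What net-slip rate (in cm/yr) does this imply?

0.00547 cm/yr

dip-slip = throw / sin(dip) = 13.7 / sin(37.6°) = 22.45 m
net slip = dip-slip / sin(rake) = 22.45 / sin(38.3°) = 36.23 m
rate = 36.23 m / 662 ka = 0.0000547 m/yr = 0.00547 cm/yr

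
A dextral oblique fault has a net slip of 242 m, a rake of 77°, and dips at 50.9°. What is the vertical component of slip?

183 m

dip-slip = net slip × sin(rake) = 242 m × sin(77°) = 235.8 m
throw = dip-slip × sin(dip) = 235.8 × sin(50.9°) = 183 m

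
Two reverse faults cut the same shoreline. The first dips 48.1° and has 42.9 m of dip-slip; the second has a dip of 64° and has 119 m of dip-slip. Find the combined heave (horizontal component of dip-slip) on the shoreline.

heave_A = 42.9 × cos(48.1°) = 28.65 m
heave_B = 119 × cos(64°) = 52.17 m
total = 28.65 + 52.17 = 80.8 m

80.8 m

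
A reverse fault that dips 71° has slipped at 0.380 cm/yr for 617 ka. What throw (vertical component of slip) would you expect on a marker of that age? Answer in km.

dip-slip = rate × time = 0.380 cm/yr × 617 ka = 2345 m
throw = dip-slip × sin(dip) = 2345 × sin(71°) = 2220 m = 2.22 km

2.22 km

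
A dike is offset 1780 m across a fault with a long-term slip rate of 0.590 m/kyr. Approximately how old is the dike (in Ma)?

age = offset / rate = 1780 m / (0.590 m/kyr) = 3.02e+06 yr = 3.02 Ma

3.02 Ma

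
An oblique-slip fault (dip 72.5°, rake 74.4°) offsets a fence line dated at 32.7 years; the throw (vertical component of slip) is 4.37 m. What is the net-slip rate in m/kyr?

145 m/kyr

dip-slip = throw / sin(dip) = 4.37 / sin(72.5°) = 4.582 m
net slip = dip-slip / sin(rake) = 4.582 / sin(74.4°) = 4.757 m
rate = 4.757 m / 32.7 years = 0.145 m/yr = 145 m/kyr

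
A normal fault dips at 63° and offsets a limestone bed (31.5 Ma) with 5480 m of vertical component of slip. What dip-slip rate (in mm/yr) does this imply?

0.195 mm/yr

dip-slip = throw / sin(dip) = 5480 m / sin(63°) = 6150 m
rate = 6150 m / 31.5 Ma = 0.000195 m/yr = 0.195 mm/yr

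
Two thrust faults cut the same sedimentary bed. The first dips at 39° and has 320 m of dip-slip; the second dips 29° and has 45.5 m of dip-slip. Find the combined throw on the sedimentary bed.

223 m

throw_A = 320 × sin(39°) = 201.4 m
throw_B = 45.5 × sin(29°) = 22.06 m
total = 201.4 + 22.06 = 223 m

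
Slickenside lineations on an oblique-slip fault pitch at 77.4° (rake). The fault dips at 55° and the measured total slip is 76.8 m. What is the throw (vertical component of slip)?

61.4 m

dip-slip = net slip × sin(rake) = 76.8 m × sin(77.4°) = 74.95 m
throw = dip-slip × sin(dip) = 74.95 × sin(55°) = 61.4 m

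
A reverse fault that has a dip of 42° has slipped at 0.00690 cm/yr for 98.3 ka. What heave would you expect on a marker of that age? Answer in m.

dip-slip = rate × time = 0.00690 cm/yr × 98.3 ka = 6.783 m
heave = dip-slip × cos(dip) = 6.783 × cos(42°) = 5.04 m

5.04 m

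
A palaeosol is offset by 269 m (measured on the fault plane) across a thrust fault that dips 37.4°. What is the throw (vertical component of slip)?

throw = dip-slip × sin(dip) = 269 m × sin(37.4°) = 163 m

163 m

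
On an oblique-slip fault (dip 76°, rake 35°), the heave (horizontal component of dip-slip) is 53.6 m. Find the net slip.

386 m

dip-slip = heave / cos(dip) = 53.6 / cos(76°) = 221.6 m
net slip = dip-slip / sin(rake) = 221.6 / sin(35°) = 386 m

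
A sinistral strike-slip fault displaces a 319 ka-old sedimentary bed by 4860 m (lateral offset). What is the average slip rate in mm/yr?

rate = 4860 m / 319 ka = 0.0152 m/yr = 15.2 mm/yr

15.2 mm/yr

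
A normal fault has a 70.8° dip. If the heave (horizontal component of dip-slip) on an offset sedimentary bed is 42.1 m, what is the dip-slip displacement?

dip-slip = heave / cos(dip) = 42.1 / cos(70.8°) = 128 m

128 m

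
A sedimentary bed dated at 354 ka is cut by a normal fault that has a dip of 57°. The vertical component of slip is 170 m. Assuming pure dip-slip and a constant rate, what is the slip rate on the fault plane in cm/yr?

dip-slip = throw / sin(dip) = 170 m / sin(57°) = 202.7 m
rate = 202.7 m / 354 ka = 0.000573 m/yr = 0.0573 cm/yr

0.0573 cm/yr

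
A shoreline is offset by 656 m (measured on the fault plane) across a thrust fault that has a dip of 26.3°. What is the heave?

heave = dip-slip × cos(dip) = 656 m × cos(26.3°) = 588 m

588 m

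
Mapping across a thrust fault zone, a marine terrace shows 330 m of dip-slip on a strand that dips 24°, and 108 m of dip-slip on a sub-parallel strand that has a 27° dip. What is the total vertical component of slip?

throw_A = 330 × sin(24°) = 134.2 m
throw_B = 108 × sin(27°) = 49.03 m
total = 134.2 + 49.03 = 183 m

183 m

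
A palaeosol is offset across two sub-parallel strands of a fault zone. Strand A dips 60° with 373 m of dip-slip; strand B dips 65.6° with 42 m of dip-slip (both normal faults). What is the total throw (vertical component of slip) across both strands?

361 m

throw_A = 373 × sin(60°) = 323 m
throw_B = 42 × sin(65.6°) = 38.25 m
total = 323 + 38.25 = 361 m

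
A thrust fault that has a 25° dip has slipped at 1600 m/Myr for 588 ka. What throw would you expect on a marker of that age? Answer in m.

398 m

dip-slip = rate × time = 1600 m/Myr × 588 ka = 940.8 m
throw = dip-slip × sin(dip) = 940.8 × sin(25°) = 398 m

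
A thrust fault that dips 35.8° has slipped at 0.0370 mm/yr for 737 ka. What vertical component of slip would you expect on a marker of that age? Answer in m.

dip-slip = rate × time = 0.0370 mm/yr × 737 ka = 27.27 m
throw = dip-slip × sin(dip) = 27.27 × sin(35.8°) = 16 m

16 m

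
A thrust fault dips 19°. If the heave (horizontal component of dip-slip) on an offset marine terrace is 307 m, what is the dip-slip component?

dip-slip = heave / cos(dip) = 307 / cos(19°) = 325 m

325 m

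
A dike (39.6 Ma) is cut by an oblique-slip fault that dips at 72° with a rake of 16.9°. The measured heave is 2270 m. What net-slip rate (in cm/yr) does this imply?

0.0638 cm/yr

dip-slip = heave / cos(dip) = 2270 / cos(72°) = 7346 m
net slip = dip-slip / sin(rake) = 7346 / sin(16.9°) = 25270 m
rate = 25270 m / 39.6 Ma = 0.000638 m/yr = 0.0638 cm/yr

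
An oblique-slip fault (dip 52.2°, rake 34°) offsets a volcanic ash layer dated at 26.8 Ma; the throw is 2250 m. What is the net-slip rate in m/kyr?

dip-slip = throw / sin(dip) = 2250 / sin(52.2°) = 2848 m
net slip = dip-slip / sin(rake) = 2848 / sin(34°) = 5092 m
rate = 5092 m / 26.8 Ma = 0.000190 m/yr = 0.190 m/kyr

0.190 m/kyr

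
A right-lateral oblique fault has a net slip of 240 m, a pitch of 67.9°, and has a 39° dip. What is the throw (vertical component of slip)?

dip-slip = net slip × sin(rake) = 240 m × sin(67.9°) = 222.4 m
throw = dip-slip × sin(dip) = 222.4 × sin(39°) = 140 m

140 m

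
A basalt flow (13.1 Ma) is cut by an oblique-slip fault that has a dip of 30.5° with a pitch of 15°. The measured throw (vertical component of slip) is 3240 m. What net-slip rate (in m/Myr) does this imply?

dip-slip = throw / sin(dip) = 3240 / sin(30.5°) = 6384 m
net slip = dip-slip / sin(rake) = 6384 / sin(15°) = 24660 m
rate = 24660 m / 13.1 Ma = 0.00188 m/yr = 1880 m/Myr

1880 m/Myr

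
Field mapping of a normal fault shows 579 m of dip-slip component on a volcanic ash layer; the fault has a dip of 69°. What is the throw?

541 m

throw = dip-slip × sin(dip) = 579 m × sin(69°) = 541 m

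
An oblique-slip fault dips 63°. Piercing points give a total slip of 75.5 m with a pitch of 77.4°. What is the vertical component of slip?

dip-slip = net slip × sin(rake) = 75.5 m × sin(77.4°) = 73.68 m
throw = dip-slip × sin(dip) = 73.68 × sin(63°) = 65.7 m

65.7 m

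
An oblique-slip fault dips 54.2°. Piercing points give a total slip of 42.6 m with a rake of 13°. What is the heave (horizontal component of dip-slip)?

5.61 m

dip-slip = net slip × sin(rake) = 42.6 m × sin(13°) = 9.583 m
heave = dip-slip × cos(dip) = 9.583 × cos(54.2°) = 5.61 m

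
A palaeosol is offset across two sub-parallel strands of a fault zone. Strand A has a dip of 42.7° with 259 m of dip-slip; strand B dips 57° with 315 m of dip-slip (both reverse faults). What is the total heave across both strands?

heave_A = 259 × cos(42.7°) = 190.3 m
heave_B = 315 × cos(57°) = 171.6 m
total = 190.3 + 171.6 = 362 m

362 m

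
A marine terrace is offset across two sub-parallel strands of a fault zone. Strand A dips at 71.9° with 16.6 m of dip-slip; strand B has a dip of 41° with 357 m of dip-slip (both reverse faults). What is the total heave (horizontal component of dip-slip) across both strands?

275 m

heave_A = 16.6 × cos(71.9°) = 5.157 m
heave_B = 357 × cos(41°) = 269.4 m
total = 5.157 + 269.4 = 275 m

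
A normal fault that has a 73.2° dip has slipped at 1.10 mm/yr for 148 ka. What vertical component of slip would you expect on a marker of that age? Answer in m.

156 m

dip-slip = rate × time = 1.10 mm/yr × 148 ka = 162.8 m
throw = dip-slip × sin(dip) = 162.8 × sin(73.2°) = 156 m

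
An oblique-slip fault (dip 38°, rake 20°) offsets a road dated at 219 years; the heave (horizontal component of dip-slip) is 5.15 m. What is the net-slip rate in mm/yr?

dip-slip = heave / cos(dip) = 5.15 / cos(38°) = 6.535 m
net slip = dip-slip / sin(rake) = 6.535 / sin(20°) = 19.11 m
rate = 19.11 m / 219 years = 0.0873 m/yr = 87.3 mm/yr

87.3 mm/yr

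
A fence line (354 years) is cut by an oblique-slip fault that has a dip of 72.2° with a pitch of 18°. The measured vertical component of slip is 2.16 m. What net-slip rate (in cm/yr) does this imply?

2.07 cm/yr

dip-slip = throw / sin(dip) = 2.16 / sin(72.2°) = 2.269 m
net slip = dip-slip / sin(rake) = 2.269 / sin(18°) = 7.341 m
rate = 7.341 m / 354 years = 0.0207 m/yr = 2.07 cm/yr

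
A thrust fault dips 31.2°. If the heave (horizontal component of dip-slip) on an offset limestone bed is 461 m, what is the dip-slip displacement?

dip-slip = heave / cos(dip) = 461 / cos(31.2°) = 539 m

539 m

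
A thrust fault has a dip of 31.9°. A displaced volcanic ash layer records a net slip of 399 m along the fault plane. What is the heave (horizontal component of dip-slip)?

heave = dip-slip × cos(dip) = 399 m × cos(31.9°) = 339 m

339 m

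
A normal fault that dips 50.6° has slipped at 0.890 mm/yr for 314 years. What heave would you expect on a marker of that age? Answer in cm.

17.7 cm

dip-slip = rate × time = 0.890 mm/yr × 314 years = 0.2795 m
heave = dip-slip × cos(dip) = 0.2795 × cos(50.6°) = 0.177 m = 17.7 cm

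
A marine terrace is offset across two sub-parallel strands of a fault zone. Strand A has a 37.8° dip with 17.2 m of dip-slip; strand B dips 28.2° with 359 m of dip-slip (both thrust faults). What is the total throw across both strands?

180 m

throw_A = 17.2 × sin(37.8°) = 10.54 m
throw_B = 359 × sin(28.2°) = 169.6 m
total = 10.54 + 169.6 = 180 m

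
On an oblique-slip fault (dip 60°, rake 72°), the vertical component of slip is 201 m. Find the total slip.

244 m

dip-slip = throw / sin(dip) = 201 / sin(60°) = 232.1 m
net slip = dip-slip / sin(rake) = 232.1 / sin(72°) = 244 m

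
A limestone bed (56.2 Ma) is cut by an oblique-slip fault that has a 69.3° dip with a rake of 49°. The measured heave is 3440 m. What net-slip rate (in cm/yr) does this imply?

dip-slip = heave / cos(dip) = 3440 / cos(69.3°) = 9732 m
net slip = dip-slip / sin(rake) = 9732 / sin(49°) = 12890 m
rate = 12890 m / 56.2 Ma = 0.000229 m/yr = 0.0229 cm/yr

0.0229 cm/yr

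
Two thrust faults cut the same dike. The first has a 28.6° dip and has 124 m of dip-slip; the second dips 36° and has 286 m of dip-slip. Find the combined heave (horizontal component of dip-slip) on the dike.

heave_A = 124 × cos(28.6°) = 108.9 m
heave_B = 286 × cos(36°) = 231.4 m
total = 108.9 + 231.4 = 340 m

340 m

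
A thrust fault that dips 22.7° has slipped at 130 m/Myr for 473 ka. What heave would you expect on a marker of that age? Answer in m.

56.7 m

dip-slip = rate × time = 130 m/Myr × 473 ka = 61.49 m
heave = dip-slip × cos(dip) = 61.49 × cos(22.7°) = 56.7 m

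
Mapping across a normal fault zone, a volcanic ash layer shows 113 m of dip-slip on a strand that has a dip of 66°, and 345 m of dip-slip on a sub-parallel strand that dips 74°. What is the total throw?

throw_A = 113 × sin(66°) = 103.2 m
throw_B = 345 × sin(74°) = 331.6 m
total = 103.2 + 331.6 = 435 m

435 m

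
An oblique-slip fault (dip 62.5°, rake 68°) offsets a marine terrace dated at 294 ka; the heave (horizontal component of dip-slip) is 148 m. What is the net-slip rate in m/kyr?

dip-slip = heave / cos(dip) = 148 / cos(62.5°) = 320.5 m
net slip = dip-slip / sin(rake) = 320.5 / sin(68°) = 345.7 m
rate = 345.7 m / 294 ka = 0.00118 m/yr = 1.18 m/kyr

1.18 m/kyr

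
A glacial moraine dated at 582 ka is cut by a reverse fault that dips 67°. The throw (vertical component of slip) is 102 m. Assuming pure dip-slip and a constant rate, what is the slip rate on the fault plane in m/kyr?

dip-slip = throw / sin(dip) = 102 m / sin(67°) = 110.8 m
rate = 110.8 m / 582 ka = 0.000190 m/yr = 0.190 m/kyr

0.190 m/kyr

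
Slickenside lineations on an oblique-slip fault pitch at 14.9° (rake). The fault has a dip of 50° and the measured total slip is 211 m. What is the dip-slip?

54.3 m

dip-slip = net slip × sin(rake) = 211 m × sin(14.9°) = 54.3 m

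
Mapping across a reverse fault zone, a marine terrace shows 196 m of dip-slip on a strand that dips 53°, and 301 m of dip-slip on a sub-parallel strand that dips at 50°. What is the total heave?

heave_A = 196 × cos(53°) = 118 m
heave_B = 301 × cos(50°) = 193.5 m
total = 118 + 193.5 = 311 m

311 m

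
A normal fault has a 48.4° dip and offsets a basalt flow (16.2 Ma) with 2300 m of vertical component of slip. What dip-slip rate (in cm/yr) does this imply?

dip-slip = throw / sin(dip) = 2300 m / sin(48.4°) = 3076 m
rate = 3076 m / 16.2 Ma = 0.000190 m/yr = 0.0190 cm/yr

0.0190 cm/yr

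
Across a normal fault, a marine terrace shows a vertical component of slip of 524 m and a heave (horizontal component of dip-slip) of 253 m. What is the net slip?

net slip = √(throw² + heave²) = √(524² + 253²) = 582 m

582 m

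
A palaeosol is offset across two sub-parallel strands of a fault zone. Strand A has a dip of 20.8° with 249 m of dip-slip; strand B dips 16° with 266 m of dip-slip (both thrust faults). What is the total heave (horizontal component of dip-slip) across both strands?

heave_A = 249 × cos(20.8°) = 232.8 m
heave_B = 266 × cos(16°) = 255.7 m
total = 232.8 + 255.7 = 488 m

488 m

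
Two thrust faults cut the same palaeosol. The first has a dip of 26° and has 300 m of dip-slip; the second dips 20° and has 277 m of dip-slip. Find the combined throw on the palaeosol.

throw_A = 300 × sin(26°) = 131.5 m
throw_B = 277 × sin(20°) = 94.74 m
total = 131.5 + 94.74 = 226 m

226 m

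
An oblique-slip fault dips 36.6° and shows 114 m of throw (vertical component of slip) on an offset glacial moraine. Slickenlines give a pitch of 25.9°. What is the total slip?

438 m

dip-slip = throw / sin(dip) = 114 / sin(36.6°) = 191.2 m
net slip = dip-slip / sin(rake) = 191.2 / sin(25.9°) = 438 m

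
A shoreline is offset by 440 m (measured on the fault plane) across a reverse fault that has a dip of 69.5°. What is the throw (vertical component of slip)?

412 m

throw = dip-slip × sin(dip) = 440 m × sin(69.5°) = 412 m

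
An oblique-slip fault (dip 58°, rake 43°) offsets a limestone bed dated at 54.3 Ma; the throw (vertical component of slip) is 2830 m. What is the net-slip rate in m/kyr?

0.0901 m/kyr

dip-slip = throw / sin(dip) = 2830 / sin(58°) = 3337 m
net slip = dip-slip / sin(rake) = 3337 / sin(43°) = 4893 m
rate = 4893 m / 54.3 Ma = 0.0000901 m/yr = 0.0901 m/kyr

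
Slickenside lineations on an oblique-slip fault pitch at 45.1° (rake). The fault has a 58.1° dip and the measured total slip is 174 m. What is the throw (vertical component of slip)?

dip-slip = net slip × sin(rake) = 174 m × sin(45.1°) = 123.3 m
throw = dip-slip × sin(dip) = 123.3 × sin(58.1°) = 105 m

105 m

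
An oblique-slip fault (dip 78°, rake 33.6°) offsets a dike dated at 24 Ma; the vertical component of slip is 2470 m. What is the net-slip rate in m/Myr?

dip-slip = throw / sin(dip) = 2470 / sin(78°) = 2525 m
net slip = dip-slip / sin(rake) = 2525 / sin(33.6°) = 4563 m
rate = 4563 m / 24 Ma = 0.000190 m/yr = 190 m/Myr

190 m/Myr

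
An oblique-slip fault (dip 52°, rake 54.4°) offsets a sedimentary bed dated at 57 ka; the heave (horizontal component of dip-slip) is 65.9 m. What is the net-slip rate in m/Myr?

dip-slip = heave / cos(dip) = 65.9 / cos(52°) = 107 m
net slip = dip-slip / sin(rake) = 107 / sin(54.4°) = 131.6 m
rate = 131.6 m / 57 ka = 0.00231 m/yr = 2310 m/Myr

2310 m/Myr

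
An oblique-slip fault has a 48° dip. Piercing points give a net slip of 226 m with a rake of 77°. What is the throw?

dip-slip = net slip × sin(rake) = 226 m × sin(77°) = 220.2 m
throw = dip-slip × sin(dip) = 220.2 × sin(48°) = 164 m

164 m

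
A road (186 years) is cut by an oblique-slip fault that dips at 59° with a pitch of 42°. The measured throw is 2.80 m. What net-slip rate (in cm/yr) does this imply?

2.62 cm/yr

dip-slip = throw / sin(dip) = 2.80 / sin(59°) = 3.267 m
net slip = dip-slip / sin(rake) = 3.267 / sin(42°) = 4.882 m
rate = 4.882 m / 186 years = 0.0262 m/yr = 2.62 cm/yr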